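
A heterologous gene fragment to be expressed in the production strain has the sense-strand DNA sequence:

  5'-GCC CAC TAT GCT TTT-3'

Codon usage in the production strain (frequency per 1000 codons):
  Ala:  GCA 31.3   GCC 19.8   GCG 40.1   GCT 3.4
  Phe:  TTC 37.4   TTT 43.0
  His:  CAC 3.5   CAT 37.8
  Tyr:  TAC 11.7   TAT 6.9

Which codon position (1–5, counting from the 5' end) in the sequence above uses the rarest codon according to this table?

4

Codon 1 GCC (Ala): 19.8 per 1000.
Codon 2 CAC (His): 3.5 per 1000.
Codon 3 TAT (Tyr): 6.9 per 1000.
Codon 4 GCT (Ala): 3.4 per 1000.
Codon 5 TTT (Phe): 43.0 per 1000.
Lowest frequency is 3.4 at codon 4.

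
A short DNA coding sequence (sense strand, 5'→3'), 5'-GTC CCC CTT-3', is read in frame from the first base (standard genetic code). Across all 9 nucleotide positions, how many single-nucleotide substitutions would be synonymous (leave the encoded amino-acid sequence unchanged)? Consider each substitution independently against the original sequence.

9

Codon 1 (GTC, Val): 3 synonymous substitutions.
Codon 2 (CCC, Pro): 3 synonymous substitutions.
Codon 3 (CTT, Leu): 3 synonymous substitutions.
Total: 3 + 3 + 3 = 9.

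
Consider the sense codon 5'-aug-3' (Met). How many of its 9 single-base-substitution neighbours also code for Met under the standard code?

Position 1: none → 0 synonymous.
Position 2: none → 0 synonymous.
Position 3: none → 0 synonymous.
Total: 0 + 0 + 0 = 0.

0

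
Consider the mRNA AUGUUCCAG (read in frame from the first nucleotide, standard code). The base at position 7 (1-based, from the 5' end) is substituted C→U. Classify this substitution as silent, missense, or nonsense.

Position 7 falls in codon 3: CAG → Gln.
After the substitution the codon is UAG → Stop.
The new codon is a stop codon, so this is a nonsense mutation.

nonsense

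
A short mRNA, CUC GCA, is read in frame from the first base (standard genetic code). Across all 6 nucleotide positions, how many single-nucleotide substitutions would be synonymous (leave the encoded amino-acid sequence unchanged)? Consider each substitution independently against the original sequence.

Codon 1 (CUC, Leu): 3 synonymous substitutions.
Codon 2 (GCA, Ala): 3 synonymous substitutions.
Total: 3 + 3 = 6.

6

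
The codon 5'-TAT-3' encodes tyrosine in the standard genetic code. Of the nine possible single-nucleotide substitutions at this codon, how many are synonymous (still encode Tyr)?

Position 1: none → 0 synonymous.
Position 2: none → 0 synonymous.
Position 3: TAC → 1 synonymous.
Total: 0 + 0 + 1 = 1.

1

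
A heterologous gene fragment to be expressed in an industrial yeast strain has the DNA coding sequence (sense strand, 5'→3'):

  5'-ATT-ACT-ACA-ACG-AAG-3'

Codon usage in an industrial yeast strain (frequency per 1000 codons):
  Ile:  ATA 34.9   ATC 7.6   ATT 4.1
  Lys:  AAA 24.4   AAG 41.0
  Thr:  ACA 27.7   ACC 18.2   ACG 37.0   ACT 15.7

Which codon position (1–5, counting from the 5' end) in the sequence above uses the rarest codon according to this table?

1

Codon 1 ATT (Ile): 4.1 per 1000.
Codon 2 ACT (Thr): 15.7 per 1000.
Codon 3 ACA (Thr): 27.7 per 1000.
Codon 4 ACG (Thr): 37.0 per 1000.
Codon 5 AAG (Lys): 41.0 per 1000.
Lowest frequency is 4.1 at codon 1.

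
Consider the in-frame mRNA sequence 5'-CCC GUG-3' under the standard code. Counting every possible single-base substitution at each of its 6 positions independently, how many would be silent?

Codon 1 (CCC, Pro): 3 synonymous substitutions.
Codon 2 (GUG, Val): 3 synonymous substitutions.
Total: 3 + 3 = 6.

6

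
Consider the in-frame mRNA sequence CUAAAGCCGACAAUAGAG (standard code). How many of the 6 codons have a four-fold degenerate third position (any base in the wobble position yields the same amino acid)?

Codon 1 CUA (Leu): third position 4-fold.
Codon 2 AAG (Lys): third position 2-fold.
Codon 3 CCG (Pro): third position 4-fold.
Codon 4 ACA (Thr): third position 4-fold.
Codon 5 AUA (Ile): third position 3-fold.
Codon 6 GAG (Glu): third position 2-fold.
Four-fold degenerate third positions: 3.

3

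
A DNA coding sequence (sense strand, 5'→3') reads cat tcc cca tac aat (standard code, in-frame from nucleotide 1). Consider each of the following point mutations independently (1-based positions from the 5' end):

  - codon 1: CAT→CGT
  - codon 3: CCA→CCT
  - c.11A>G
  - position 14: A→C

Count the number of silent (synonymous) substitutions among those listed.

1

Codon 1: CAT (His) → CGT (Arg) — missense.
Codon 3: CCA (Pro) → CCT (Pro) — synonymous.
Codon 4: TAC (Tyr) → TGC (Cys) — missense.
Codon 5: AAT (Asn) → ACT (Thr) — missense.
Synonymous: 1 of 4.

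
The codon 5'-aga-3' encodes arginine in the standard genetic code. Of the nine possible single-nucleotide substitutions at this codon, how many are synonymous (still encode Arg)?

2

Position 1: CGA → 1 synonymous.
Position 2: none → 0 synonymous.
Position 3: AGG → 1 synonymous.
Total: 1 + 0 + 1 = 2.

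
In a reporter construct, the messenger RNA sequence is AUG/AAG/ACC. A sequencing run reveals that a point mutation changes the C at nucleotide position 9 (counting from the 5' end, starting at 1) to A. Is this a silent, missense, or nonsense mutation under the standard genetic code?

Position 9 falls in codon 3: ACC → Thr.
After the substitution the codon is ACA → Thr.
Both encode Thr, so the change is synonymous.

silent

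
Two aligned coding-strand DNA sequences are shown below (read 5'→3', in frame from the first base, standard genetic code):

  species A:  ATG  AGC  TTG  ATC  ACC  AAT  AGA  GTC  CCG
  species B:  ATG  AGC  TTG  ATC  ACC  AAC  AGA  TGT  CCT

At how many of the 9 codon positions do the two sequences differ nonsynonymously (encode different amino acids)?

Codon 1: ATG Met / ATG Met — identical.
Codon 2: AGC Ser / AGC Ser — identical.
Codon 3: TTG Leu / TTG Leu — identical.
Codon 4: ATC Ile / ATC Ile — identical.
Codon 5: ACC Thr / ACC Thr — identical.
Codon 6: AAT Asn / AAC Asn — synonymous.
Codon 7: AGA Arg / AGA Arg — identical.
Codon 8: GTC Val / TGT Cys — nonsynonymous.
Codon 9: CCG Pro / CCT Pro — synonymous.
Nonsynonymous differences: 1.

1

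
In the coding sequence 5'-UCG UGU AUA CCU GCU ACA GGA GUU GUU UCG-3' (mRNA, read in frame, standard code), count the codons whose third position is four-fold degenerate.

Codon 1 UCG (Ser): third position 4-fold.
Codon 2 UGU (Cys): third position 2-fold.
Codon 3 AUA (Ile): third position 3-fold.
Codon 4 CCU (Pro): third position 4-fold.
Codon 5 GCU (Ala): third position 4-fold.
Codon 6 ACA (Thr): third position 4-fold.
Codon 7 GGA (Gly): third position 4-fold.
Codon 8 GUU (Val): third position 4-fold.
Codon 9 GUU (Val): third position 4-fold.
Codon 10 UCG (Ser): third position 4-fold.
Four-fold degenerate third positions: 8.

8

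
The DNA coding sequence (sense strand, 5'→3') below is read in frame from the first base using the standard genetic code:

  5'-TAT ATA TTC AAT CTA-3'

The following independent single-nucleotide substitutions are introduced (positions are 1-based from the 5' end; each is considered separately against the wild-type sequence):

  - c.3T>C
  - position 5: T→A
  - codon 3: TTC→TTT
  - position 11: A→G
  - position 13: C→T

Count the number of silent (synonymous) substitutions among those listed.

3

Codon 1: TAT (Tyr) → TAC (Tyr) — synonymous.
Codon 2: ATA (Ile) → AAA (Lys) — missense.
Codon 3: TTC (Phe) → TTT (Phe) — synonymous.
Codon 4: AAT (Asn) → AGT (Ser) — missense.
Codon 5: CTA (Leu) → TTA (Leu) — synonymous.
Synonymous: 3 of 5.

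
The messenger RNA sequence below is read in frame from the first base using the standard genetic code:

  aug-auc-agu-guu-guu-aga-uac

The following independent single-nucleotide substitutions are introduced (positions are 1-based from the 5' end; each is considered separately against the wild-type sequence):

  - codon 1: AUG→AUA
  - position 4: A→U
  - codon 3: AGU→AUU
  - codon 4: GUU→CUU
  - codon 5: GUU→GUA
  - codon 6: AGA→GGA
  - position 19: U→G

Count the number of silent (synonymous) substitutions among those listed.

Codon 1: AUG (Met) → AUA (Ile) — missense.
Codon 2: AUC (Ile) → UUC (Phe) — missense.
Codon 3: AGU (Ser) → AUU (Ile) — missense.
Codon 4: GUU (Val) → CUU (Leu) — missense.
Codon 5: GUU (Val) → GUA (Val) — synonymous.
Codon 6: AGA (Arg) → GGA (Gly) — missense.
Codon 7: UAC (Tyr) → GAC (Asp) — missense.
Synonymous: 1 of 7.

1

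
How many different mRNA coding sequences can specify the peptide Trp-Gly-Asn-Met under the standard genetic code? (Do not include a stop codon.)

Trp: 1 codon.
Gly: 4 codons.
Asn: 2 codons.
Met: 1 codon.
1 × 4 × 2 × 1 = 8.

8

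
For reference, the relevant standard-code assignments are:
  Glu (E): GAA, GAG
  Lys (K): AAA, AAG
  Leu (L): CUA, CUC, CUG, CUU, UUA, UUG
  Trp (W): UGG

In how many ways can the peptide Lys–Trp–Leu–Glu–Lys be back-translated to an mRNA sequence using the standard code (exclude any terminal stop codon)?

48

Lys: 2 codons.
Trp: 1 codon.
Leu: 6 codons.
Glu: 2 codons.
Lys: 2 codons.
2 × 1 × 6 × 2 × 2 = 48.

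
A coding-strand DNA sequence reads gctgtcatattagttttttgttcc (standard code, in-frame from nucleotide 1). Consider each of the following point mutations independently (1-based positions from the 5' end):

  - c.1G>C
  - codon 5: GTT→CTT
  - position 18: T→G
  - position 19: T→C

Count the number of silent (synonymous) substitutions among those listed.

0

Codon 1: GCT (Ala) → CCT (Pro) — missense.
Codon 5: GTT (Val) → CTT (Leu) — missense.
Codon 6: TTT (Phe) → TTG (Leu) — missense.
Codon 7: TGT (Cys) → CGT (Arg) — missense.
Synonymous: 0 of 4.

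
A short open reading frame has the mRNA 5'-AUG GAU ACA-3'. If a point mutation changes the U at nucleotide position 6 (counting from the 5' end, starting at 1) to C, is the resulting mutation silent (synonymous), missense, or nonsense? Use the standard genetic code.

silent

Position 6 falls in codon 2: GAU → Asp.
After the substitution the codon is GAC → Asp.
Both encode Asp, so the change is synonymous.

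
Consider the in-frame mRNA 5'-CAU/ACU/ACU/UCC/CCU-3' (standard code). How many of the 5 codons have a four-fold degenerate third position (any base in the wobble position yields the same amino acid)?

Codon 1 CAU (His): third position 2-fold.
Codon 2 ACU (Thr): third position 4-fold.
Codon 3 ACU (Thr): third position 4-fold.
Codon 4 UCC (Ser): third position 4-fold.
Codon 5 CCU (Pro): third position 4-fold.
Four-fold degenerate third positions: 4.

4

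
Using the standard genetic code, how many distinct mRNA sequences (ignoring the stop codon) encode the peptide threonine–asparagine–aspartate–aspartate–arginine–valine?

768

Thr: 4 codons.
Asn: 2 codons.
Asp: 2 codons.
Asp: 2 codons.
Arg: 6 codons.
Val: 4 codons.
4 × 2 × 2 × 2 × 6 × 4 = 768.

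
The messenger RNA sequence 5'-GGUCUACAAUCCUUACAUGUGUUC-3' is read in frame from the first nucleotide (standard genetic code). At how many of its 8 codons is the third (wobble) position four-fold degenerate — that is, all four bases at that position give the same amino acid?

Codon 1 GGU (Gly): third position 4-fold.
Codon 2 CUA (Leu): third position 4-fold.
Codon 3 CAA (Gln): third position 2-fold.
Codon 4 UCC (Ser): third position 4-fold.
Codon 5 UUA (Leu): third position 2-fold.
Codon 6 CAU (His): third position 2-fold.
Codon 7 GUG (Val): third position 4-fold.
Codon 8 UUC (Phe): third position 2-fold.
Four-fold degenerate third positions: 4.

4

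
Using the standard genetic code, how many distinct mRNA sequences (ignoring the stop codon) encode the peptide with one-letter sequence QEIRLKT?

3456

Gln: 2 codons.
Glu: 2 codons.
Ile: 3 codons.
Arg: 6 codons.
Leu: 6 codons.
Lys: 2 codons.
Thr: 4 codons.
2 × 2 × 3 × 6 × 6 × 2 × 4 = 3456.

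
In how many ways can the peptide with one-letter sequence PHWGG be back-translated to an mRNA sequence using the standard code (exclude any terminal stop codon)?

128

Pro: 4 codons.
His: 2 codons.
Trp: 1 codon.
Gly: 4 codons.
Gly: 4 codons.
4 × 2 × 1 × 4 × 4 = 128.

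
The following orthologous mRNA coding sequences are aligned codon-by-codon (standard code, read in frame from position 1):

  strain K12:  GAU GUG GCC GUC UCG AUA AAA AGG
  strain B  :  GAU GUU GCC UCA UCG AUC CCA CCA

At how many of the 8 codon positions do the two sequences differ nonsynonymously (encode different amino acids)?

Codon 1: GAU Asp / GAU Asp — identical.
Codon 2: GUG Val / GUU Val — synonymous.
Codon 3: GCC Ala / GCC Ala — identical.
Codon 4: GUC Val / UCA Ser — nonsynonymous.
Codon 5: UCG Ser / UCG Ser — identical.
Codon 6: AUA Ile / AUC Ile — synonymous.
Codon 7: AAA Lys / CCA Pro — nonsynonymous.
Codon 8: AGG Arg / CCA Pro — nonsynonymous.
Nonsynonymous differences: 3.

3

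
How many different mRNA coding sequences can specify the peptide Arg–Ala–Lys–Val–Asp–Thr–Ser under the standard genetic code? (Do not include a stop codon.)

Arg: 6 codons.
Ala: 4 codons.
Lys: 2 codons.
Val: 4 codons.
Asp: 2 codons.
Thr: 4 codons.
Ser: 6 codons.
6 × 4 × 2 × 4 × 2 × 4 × 6 = 9216.

9216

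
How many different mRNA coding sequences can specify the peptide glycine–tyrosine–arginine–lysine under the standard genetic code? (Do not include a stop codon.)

96

Gly: 4 codons.
Tyr: 2 codons.
Arg: 6 codons.
Lys: 2 codons.
4 × 2 × 6 × 2 = 96.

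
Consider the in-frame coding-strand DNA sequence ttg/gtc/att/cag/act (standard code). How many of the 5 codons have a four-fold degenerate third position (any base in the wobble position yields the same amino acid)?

2

Codon 1 TTG (Leu): third position 2-fold.
Codon 2 GTC (Val): third position 4-fold.
Codon 3 ATT (Ile): third position 3-fold.
Codon 4 CAG (Gln): third position 2-fold.
Codon 5 ACT (Thr): third position 4-fold.
Four-fold degenerate third positions: 2.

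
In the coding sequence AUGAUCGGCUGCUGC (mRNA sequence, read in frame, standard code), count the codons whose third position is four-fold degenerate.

Codon 1 AUG (Met): third position 1-fold.
Codon 2 AUC (Ile): third position 3-fold.
Codon 3 GGC (Gly): third position 4-fold.
Codon 4 UGC (Cys): third position 2-fold.
Codon 5 UGC (Cys): third position 2-fold.
Four-fold degenerate third positions: 1.

1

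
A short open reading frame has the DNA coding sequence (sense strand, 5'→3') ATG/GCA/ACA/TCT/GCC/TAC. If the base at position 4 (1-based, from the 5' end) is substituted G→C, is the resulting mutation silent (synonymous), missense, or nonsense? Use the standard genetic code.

missense

Position 4 falls in codon 2: GCA → Ala.
After the substitution the codon is CCA → Pro.
Ala ≠ Pro, so this is a missense mutation.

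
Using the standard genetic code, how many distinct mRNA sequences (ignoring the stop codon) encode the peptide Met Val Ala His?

32

Met: 1 codon.
Val: 4 codons.
Ala: 4 codons.
His: 2 codons.
1 × 4 × 4 × 2 = 32.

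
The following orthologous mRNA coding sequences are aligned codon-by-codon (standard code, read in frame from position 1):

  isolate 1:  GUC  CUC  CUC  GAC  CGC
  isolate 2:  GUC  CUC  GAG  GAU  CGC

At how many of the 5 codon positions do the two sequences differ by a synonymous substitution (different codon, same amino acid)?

1

Codon 1: GUC Val / GUC Val — identical.
Codon 2: CUC Leu / CUC Leu — identical.
Codon 3: CUC Leu / GAG Glu — nonsynonymous.
Codon 4: GAC Asp / GAU Asp — synonymous.
Codon 5: CGC Arg / CGC Arg — identical.
Synonymous differences: 1.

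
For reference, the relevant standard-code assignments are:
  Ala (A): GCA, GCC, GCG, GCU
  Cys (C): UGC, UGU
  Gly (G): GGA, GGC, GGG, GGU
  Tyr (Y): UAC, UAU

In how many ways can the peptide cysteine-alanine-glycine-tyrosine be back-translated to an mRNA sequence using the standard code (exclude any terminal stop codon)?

64

Cys: 2 codons.
Ala: 4 codons.
Gly: 4 codons.
Tyr: 2 codons.
2 × 4 × 4 × 2 = 64.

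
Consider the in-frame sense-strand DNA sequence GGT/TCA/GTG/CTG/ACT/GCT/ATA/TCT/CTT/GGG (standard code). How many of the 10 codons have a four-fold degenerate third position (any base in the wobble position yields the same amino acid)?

9

Codon 1 GGT (Gly): third position 4-fold.
Codon 2 TCA (Ser): third position 4-fold.
Codon 3 GTG (Val): third position 4-fold.
Codon 4 CTG (Leu): third position 4-fold.
Codon 5 ACT (Thr): third position 4-fold.
Codon 6 GCT (Ala): third position 4-fold.
Codon 7 ATA (Ile): third position 3-fold.
Codon 8 TCT (Ser): third position 4-fold.
Codon 9 CTT (Leu): third position 4-fold.
Codon 10 GGG (Gly): third position 4-fold.
Four-fold degenerate third positions: 9.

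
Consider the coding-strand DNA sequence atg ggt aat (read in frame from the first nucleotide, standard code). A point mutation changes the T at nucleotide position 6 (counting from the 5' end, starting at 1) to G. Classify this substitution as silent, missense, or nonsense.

Position 6 falls in codon 2: GGT → Gly.
After the substitution the codon is GGG → Gly.
Both encode Gly, so the change is synonymous.

silent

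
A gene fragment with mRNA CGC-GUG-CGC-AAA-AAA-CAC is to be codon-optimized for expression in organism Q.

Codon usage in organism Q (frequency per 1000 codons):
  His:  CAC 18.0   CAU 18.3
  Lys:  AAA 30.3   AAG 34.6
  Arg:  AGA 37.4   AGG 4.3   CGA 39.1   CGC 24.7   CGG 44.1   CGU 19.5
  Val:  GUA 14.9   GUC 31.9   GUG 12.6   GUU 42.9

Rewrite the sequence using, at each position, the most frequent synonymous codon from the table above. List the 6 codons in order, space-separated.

Codon 1 (Arg): best is CGG at 44.1.
Codon 2 (Val): best is GUU at 42.9.
Codon 3 (Arg): best is CGG at 44.1.
Codon 4 (Lys): best is AAG at 34.6.
Codon 5 (Lys): best is AAG at 34.6.
Codon 6 (His): best is CAU at 18.3.

CGG GUU CGG AAG AAG CAU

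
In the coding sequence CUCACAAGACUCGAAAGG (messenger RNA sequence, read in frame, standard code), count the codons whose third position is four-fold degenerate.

Codon 1 CUC (Leu): third position 4-fold.
Codon 2 ACA (Thr): third position 4-fold.
Codon 3 AGA (Arg): third position 2-fold.
Codon 4 CUC (Leu): third position 4-fold.
Codon 5 GAA (Glu): third position 2-fold.
Codon 6 AGG (Arg): third position 2-fold.
Four-fold degenerate third positions: 3.

3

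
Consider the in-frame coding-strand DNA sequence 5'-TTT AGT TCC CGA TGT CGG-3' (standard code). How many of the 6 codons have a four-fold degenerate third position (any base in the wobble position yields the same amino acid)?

Codon 1 TTT (Phe): third position 2-fold.
Codon 2 AGT (Ser): third position 2-fold.
Codon 3 TCC (Ser): third position 4-fold.
Codon 4 CGA (Arg): third position 4-fold.
Codon 5 TGT (Cys): third position 2-fold.
Codon 6 CGG (Arg): third position 4-fold.
Four-fold degenerate third positions: 3.

3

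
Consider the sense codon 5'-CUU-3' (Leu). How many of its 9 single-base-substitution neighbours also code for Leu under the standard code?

Position 1: none → 0 synonymous.
Position 2: none → 0 synonymous.
Position 3: CUC, CUA, CUG → 3 synonymous.
Total: 0 + 0 + 3 = 3.

3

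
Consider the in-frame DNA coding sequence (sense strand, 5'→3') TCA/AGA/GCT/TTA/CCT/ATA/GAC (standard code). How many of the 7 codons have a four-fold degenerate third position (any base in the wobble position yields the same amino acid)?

3

Codon 1 TCA (Ser): third position 4-fold.
Codon 2 AGA (Arg): third position 2-fold.
Codon 3 GCT (Ala): third position 4-fold.
Codon 4 TTA (Leu): third position 2-fold.
Codon 5 CCT (Pro): third position 4-fold.
Codon 6 ATA (Ile): third position 3-fold.
Codon 7 GAC (Asp): third position 2-fold.
Four-fold degenerate third positions: 3.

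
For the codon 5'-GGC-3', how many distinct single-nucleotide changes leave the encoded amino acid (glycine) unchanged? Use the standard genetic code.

3

Position 1: none → 0 synonymous.
Position 2: none → 0 synonymous.
Position 3: GGU, GGA, GGG → 3 synonymous.
Total: 0 + 0 + 3 = 3.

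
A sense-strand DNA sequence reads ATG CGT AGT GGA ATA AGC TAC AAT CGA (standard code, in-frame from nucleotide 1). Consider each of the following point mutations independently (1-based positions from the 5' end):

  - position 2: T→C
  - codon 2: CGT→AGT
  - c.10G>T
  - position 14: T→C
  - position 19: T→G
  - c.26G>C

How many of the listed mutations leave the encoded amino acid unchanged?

Codon 1: ATG (Met) → ACG (Thr) — missense.
Codon 2: CGT (Arg) → AGT (Ser) — missense.
Codon 4: GGA (Gly) → TGA (Stop) — nonsense.
Codon 5: ATA (Ile) → ACA (Thr) — missense.
Codon 7: TAC (Tyr) → GAC (Asp) — missense.
Codon 9: CGA (Arg) → CCA (Pro) — missense.
Synonymous: 0 of 6.

0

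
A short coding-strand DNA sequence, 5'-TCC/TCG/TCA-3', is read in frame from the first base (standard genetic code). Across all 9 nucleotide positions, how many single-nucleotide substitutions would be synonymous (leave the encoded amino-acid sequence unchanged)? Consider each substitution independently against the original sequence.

Codon 1 (TCC, Ser): 3 synonymous substitutions.
Codon 2 (TCG, Ser): 3 synonymous substitutions.
Codon 3 (TCA, Ser): 3 synonymous substitutions.
Total: 3 + 3 + 3 = 9.

9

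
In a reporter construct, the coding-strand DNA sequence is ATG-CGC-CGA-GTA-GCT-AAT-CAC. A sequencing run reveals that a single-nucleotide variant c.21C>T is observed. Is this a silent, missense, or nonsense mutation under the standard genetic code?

Position 21 falls in codon 7: CAC → His.
After the substitution the codon is CAT → His.
Both encode His, so the change is synonymous.

silent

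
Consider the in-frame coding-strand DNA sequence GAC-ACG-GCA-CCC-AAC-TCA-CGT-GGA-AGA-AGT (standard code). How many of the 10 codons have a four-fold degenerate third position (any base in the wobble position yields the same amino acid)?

6

Codon 1 GAC (Asp): third position 2-fold.
Codon 2 ACG (Thr): third position 4-fold.
Codon 3 GCA (Ala): third position 4-fold.
Codon 4 CCC (Pro): third position 4-fold.
Codon 5 AAC (Asn): third position 2-fold.
Codon 6 TCA (Ser): third position 4-fold.
Codon 7 CGT (Arg): third position 4-fold.
Codon 8 GGA (Gly): third position 4-fold.
Codon 9 AGA (Arg): third position 2-fold.
Codon 10 AGT (Ser): third position 2-fold.
Four-fold degenerate third positions: 6.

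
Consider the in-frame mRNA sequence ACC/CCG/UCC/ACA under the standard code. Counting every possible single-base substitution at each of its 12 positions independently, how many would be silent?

Codon 1 (ACC, Thr): 3 synonymous substitutions.
Codon 2 (CCG, Pro): 3 synonymous substitutions.
Codon 3 (UCC, Ser): 3 synonymous substitutions.
Codon 4 (ACA, Thr): 3 synonymous substitutions.
Total: 3 + 3 + 3 + 3 = 12.

12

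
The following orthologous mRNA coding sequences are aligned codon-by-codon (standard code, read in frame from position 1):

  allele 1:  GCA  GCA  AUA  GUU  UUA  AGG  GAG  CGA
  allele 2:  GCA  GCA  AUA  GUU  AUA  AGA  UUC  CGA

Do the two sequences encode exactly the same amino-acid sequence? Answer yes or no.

Codon 1: GCA Ala / GCA Ala — identical.
Codon 2: GCA Ala / GCA Ala — identical.
Codon 3: AUA Ile / AUA Ile — identical.
Codon 4: GUU Val / GUU Val — identical.
Codon 5: UUA Leu / AUA Ile — nonsynonymous.
Codon 6: AGG Arg / AGA Arg — synonymous.
Codon 7: GAG Glu / UUC Phe — nonsynonymous.
Codon 8: CGA Arg / CGA Arg — identical.
Nonsynonymous differences: 2 → different protein.

no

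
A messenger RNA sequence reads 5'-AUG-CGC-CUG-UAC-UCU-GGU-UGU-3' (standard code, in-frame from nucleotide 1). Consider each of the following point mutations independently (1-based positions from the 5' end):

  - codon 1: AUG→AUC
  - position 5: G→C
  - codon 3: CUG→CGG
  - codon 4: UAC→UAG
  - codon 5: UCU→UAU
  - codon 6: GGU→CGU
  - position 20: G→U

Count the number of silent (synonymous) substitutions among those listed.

Codon 1: AUG (Met) → AUC (Ile) — missense.
Codon 2: CGC (Arg) → CCC (Pro) — missense.
Codon 3: CUG (Leu) → CGG (Arg) — missense.
Codon 4: UAC (Tyr) → UAG (Stop) — nonsense.
Codon 5: UCU (Ser) → UAU (Tyr) — missense.
Codon 6: GGU (Gly) → CGU (Arg) — missense.
Codon 7: UGU (Cys) → UUU (Phe) — missense.
Synonymous: 0 of 7.

0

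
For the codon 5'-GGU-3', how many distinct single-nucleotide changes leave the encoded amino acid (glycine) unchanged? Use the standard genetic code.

3

Position 1: none → 0 synonymous.
Position 2: none → 0 synonymous.
Position 3: GGC, GGA, GGG → 3 synonymous.
Total: 0 + 0 + 3 = 3.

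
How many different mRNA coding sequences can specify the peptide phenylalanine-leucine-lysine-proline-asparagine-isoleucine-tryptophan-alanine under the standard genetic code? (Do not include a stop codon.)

Phe: 2 codons.
Leu: 6 codons.
Lys: 2 codons.
Pro: 4 codons.
Asn: 2 codons.
Ile: 3 codons.
Trp: 1 codon.
Ala: 4 codons.
2 × 6 × 2 × 4 × 2 × 3 × 1 × 4 = 2304.

2304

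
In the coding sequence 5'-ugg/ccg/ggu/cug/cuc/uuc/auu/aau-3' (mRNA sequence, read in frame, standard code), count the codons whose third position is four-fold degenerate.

Codon 1 UGG (Trp): third position 1-fold.
Codon 2 CCG (Pro): third position 4-fold.
Codon 3 GGU (Gly): third position 4-fold.
Codon 4 CUG (Leu): third position 4-fold.
Codon 5 CUC (Leu): third position 4-fold.
Codon 6 UUC (Phe): third position 2-fold.
Codon 7 AUU (Ile): third position 3-fold.
Codon 8 AAU (Asn): third position 2-fold.
Four-fold degenerate third positions: 4.

4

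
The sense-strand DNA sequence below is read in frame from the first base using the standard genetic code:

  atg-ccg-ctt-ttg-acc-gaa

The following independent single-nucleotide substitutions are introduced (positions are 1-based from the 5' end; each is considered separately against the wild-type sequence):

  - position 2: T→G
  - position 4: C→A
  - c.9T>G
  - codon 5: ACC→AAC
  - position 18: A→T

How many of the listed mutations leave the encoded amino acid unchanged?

1

Codon 1: ATG (Met) → AGG (Arg) — missense.
Codon 2: CCG (Pro) → ACG (Thr) — missense.
Codon 3: CTT (Leu) → CTG (Leu) — synonymous.
Codon 5: ACC (Thr) → AAC (Asn) — missense.
Codon 6: GAA (Glu) → GAT (Asp) — missense.
Synonymous: 1 of 5.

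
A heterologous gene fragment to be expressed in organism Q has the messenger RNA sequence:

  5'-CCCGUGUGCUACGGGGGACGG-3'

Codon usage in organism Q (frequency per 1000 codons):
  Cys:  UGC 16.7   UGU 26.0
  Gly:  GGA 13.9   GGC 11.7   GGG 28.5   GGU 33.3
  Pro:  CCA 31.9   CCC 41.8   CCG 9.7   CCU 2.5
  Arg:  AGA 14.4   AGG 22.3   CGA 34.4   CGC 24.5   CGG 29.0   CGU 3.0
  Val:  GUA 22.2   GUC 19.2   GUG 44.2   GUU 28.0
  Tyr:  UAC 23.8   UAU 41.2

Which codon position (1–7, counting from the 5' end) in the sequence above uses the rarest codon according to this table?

Codon 1 CCC (Pro): 41.8 per 1000.
Codon 2 GUG (Val): 44.2 per 1000.
Codon 3 UGC (Cys): 16.7 per 1000.
Codon 4 UAC (Tyr): 23.8 per 1000.
Codon 5 GGG (Gly): 28.5 per 1000.
Codon 6 GGA (Gly): 13.9 per 1000.
Codon 7 CGG (Arg): 29.0 per 1000.
Lowest frequency is 13.9 at codon 6.

6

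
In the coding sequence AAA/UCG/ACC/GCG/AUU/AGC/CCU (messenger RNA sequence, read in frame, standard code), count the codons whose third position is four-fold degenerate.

4

Codon 1 AAA (Lys): third position 2-fold.
Codon 2 UCG (Ser): third position 4-fold.
Codon 3 ACC (Thr): third position 4-fold.
Codon 4 GCG (Ala): third position 4-fold.
Codon 5 AUU (Ile): third position 3-fold.
Codon 6 AGC (Ser): third position 2-fold.
Codon 7 CCU (Pro): third position 4-fold.
Four-fold degenerate third positions: 4.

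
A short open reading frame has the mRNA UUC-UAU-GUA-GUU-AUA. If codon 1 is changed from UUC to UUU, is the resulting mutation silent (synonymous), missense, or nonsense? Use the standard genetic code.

Position 3 falls in codon 1: UUC → Phe.
After the substitution the codon is UUU → Phe.
Both encode Phe, so the change is synonymous.

silent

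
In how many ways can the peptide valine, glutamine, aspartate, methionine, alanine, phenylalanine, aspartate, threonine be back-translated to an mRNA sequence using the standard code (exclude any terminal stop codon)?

1024

Val: 4 codons.
Gln: 2 codons.
Asp: 2 codons.
Met: 1 codon.
Ala: 4 codons.
Phe: 2 codons.
Asp: 2 codons.
Thr: 4 codons.
4 × 2 × 2 × 1 × 4 × 2 × 2 × 4 = 1024.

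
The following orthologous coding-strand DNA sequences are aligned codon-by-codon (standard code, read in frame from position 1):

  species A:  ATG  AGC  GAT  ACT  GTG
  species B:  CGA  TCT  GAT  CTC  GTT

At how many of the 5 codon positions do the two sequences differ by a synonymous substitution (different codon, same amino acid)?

Codon 1: ATG Met / CGA Arg — nonsynonymous.
Codon 2: AGC Ser / TCT Ser — synonymous.
Codon 3: GAT Asp / GAT Asp — identical.
Codon 4: ACT Thr / CTC Leu — nonsynonymous.
Codon 5: GTG Val / GTT Val — synonymous.
Synonymous differences: 2.

2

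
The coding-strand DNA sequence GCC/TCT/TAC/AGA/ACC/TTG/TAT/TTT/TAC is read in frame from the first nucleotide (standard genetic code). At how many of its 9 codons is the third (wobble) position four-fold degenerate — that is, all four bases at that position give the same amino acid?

Codon 1 GCC (Ala): third position 4-fold.
Codon 2 TCT (Ser): third position 4-fold.
Codon 3 TAC (Tyr): third position 2-fold.
Codon 4 AGA (Arg): third position 2-fold.
Codon 5 ACC (Thr): third position 4-fold.
Codon 6 TTG (Leu): third position 2-fold.
Codon 7 TAT (Tyr): third position 2-fold.
Codon 8 TTT (Phe): third position 2-fold.
Codon 9 TAC (Tyr): third position 2-fold.
Four-fold degenerate third positions: 3.

3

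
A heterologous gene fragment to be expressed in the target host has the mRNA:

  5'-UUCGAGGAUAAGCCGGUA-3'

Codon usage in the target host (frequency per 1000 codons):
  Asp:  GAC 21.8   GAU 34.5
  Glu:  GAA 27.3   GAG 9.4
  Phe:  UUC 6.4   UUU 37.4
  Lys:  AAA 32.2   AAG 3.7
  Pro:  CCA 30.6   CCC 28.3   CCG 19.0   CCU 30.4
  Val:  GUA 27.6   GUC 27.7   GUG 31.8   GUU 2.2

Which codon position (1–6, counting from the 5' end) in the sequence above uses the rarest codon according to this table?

4

Codon 1 UUC (Phe): 6.4 per 1000.
Codon 2 GAG (Glu): 9.4 per 1000.
Codon 3 GAU (Asp): 34.5 per 1000.
Codon 4 AAG (Lys): 3.7 per 1000.
Codon 5 CCG (Pro): 19.0 per 1000.
Codon 6 GUA (Val): 27.6 per 1000.
Lowest frequency is 3.7 at codon 4.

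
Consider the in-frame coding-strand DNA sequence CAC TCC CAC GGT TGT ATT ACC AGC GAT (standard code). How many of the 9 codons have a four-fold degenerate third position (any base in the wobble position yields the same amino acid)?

Codon 1 CAC (His): third position 2-fold.
Codon 2 TCC (Ser): third position 4-fold.
Codon 3 CAC (His): third position 2-fold.
Codon 4 GGT (Gly): third position 4-fold.
Codon 5 TGT (Cys): third position 2-fold.
Codon 6 ATT (Ile): third position 3-fold.
Codon 7 ACC (Thr): third position 4-fold.
Codon 8 AGC (Ser): third position 2-fold.
Codon 9 GAT (Asp): third position 2-fold.
Four-fold degenerate third positions: 3.

3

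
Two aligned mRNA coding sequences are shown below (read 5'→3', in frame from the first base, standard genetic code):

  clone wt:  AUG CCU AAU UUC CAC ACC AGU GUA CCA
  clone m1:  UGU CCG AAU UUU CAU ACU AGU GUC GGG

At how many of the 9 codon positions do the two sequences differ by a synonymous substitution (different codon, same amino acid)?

5

Codon 1: AUG Met / UGU Cys — nonsynonymous.
Codon 2: CCU Pro / CCG Pro — synonymous.
Codon 3: AAU Asn / AAU Asn — identical.
Codon 4: UUC Phe / UUU Phe — synonymous.
Codon 5: CAC His / CAU His — synonymous.
Codon 6: ACC Thr / ACU Thr — synonymous.
Codon 7: AGU Ser / AGU Ser — identical.
Codon 8: GUA Val / GUC Val — synonymous.
Codon 9: CCA Pro / GGG Gly — nonsynonymous.
Synonymous differences: 5.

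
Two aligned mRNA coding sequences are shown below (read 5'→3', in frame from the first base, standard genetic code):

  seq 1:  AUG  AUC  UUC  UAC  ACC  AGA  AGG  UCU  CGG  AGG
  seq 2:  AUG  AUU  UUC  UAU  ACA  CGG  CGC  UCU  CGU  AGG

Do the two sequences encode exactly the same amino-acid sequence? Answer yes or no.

yes

Codon 1: AUG Met / AUG Met — identical.
Codon 2: AUC Ile / AUU Ile — synonymous.
Codon 3: UUC Phe / UUC Phe — identical.
Codon 4: UAC Tyr / UAU Tyr — synonymous.
Codon 5: ACC Thr / ACA Thr — synonymous.
Codon 6: AGA Arg / CGG Arg — synonymous.
Codon 7: AGG Arg / CGC Arg — synonymous.
Codon 8: UCU Ser / UCU Ser — identical.
Codon 9: CGG Arg / CGU Arg — synonymous.
Codon 10: AGG Arg / AGG Arg — identical.
Nonsynonymous differences: 0 → same protein.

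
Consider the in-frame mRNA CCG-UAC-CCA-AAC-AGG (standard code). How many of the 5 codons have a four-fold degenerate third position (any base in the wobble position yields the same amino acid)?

2

Codon 1 CCG (Pro): third position 4-fold.
Codon 2 UAC (Tyr): third position 2-fold.
Codon 3 CCA (Pro): third position 4-fold.
Codon 4 AAC (Asn): third position 2-fold.
Codon 5 AGG (Arg): third position 2-fold.
Four-fold degenerate third positions: 2.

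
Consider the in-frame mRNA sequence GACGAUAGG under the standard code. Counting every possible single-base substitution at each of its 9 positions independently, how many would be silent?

Codon 1 (GAC, Asp): 1 synonymous substitution.
Codon 2 (GAU, Asp): 1 synonymous substitution.
Codon 3 (AGG, Arg): 2 synonymous substitutions.
Total: 1 + 1 + 2 = 4.

4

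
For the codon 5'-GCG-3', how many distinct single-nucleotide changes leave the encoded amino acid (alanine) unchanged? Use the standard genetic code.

Position 1: none → 0 synonymous.
Position 2: none → 0 synonymous.
Position 3: GCT, GCC, GCA → 3 synonymous.
Total: 0 + 0 + 3 = 3.

3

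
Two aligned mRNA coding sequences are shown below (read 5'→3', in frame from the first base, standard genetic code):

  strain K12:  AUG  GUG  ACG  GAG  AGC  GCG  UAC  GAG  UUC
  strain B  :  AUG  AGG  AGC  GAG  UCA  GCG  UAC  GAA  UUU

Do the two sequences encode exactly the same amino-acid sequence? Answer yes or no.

no

Codon 1: AUG Met / AUG Met — identical.
Codon 2: GUG Val / AGG Arg — nonsynonymous.
Codon 3: ACG Thr / AGC Ser — nonsynonymous.
Codon 4: GAG Glu / GAG Glu — identical.
Codon 5: AGC Ser / UCA Ser — synonymous.
Codon 6: GCG Ala / GCG Ala — identical.
Codon 7: UAC Tyr / UAC Tyr — identical.
Codon 8: GAG Glu / GAA Glu — synonymous.
Codon 9: UUC Phe / UUU Phe — synonymous.
Nonsynonymous differences: 2 → different protein.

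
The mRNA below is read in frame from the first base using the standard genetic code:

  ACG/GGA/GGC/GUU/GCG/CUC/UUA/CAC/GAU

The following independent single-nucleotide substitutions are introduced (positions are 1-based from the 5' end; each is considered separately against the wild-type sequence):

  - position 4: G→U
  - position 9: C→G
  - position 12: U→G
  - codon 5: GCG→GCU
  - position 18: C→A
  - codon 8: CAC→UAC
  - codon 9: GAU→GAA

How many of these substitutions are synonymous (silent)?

Codon 2: GGA (Gly) → UGA (Stop) — nonsense.
Codon 3: GGC (Gly) → GGG (Gly) — synonymous.
Codon 4: GUU (Val) → GUG (Val) — synonymous.
Codon 5: GCG (Ala) → GCU (Ala) — synonymous.
Codon 6: CUC (Leu) → CUA (Leu) — synonymous.
Codon 8: CAC (His) → UAC (Tyr) — missense.
Codon 9: GAU (Asp) → GAA (Glu) — missense.
Synonymous: 4 of 7.

4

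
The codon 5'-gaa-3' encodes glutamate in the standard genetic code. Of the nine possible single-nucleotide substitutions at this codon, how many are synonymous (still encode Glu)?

1

Position 1: none → 0 synonymous.
Position 2: none → 0 synonymous.
Position 3: GAG → 1 synonymous.
Total: 0 + 0 + 1 = 1.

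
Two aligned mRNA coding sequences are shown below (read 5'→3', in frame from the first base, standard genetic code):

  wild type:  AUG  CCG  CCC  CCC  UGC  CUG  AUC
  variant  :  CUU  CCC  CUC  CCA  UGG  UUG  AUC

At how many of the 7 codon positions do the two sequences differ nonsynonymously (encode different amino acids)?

Codon 1: AUG Met / CUU Leu — nonsynonymous.
Codon 2: CCG Pro / CCC Pro — synonymous.
Codon 3: CCC Pro / CUC Leu — nonsynonymous.
Codon 4: CCC Pro / CCA Pro — synonymous.
Codon 5: UGC Cys / UGG Trp — nonsynonymous.
Codon 6: CUG Leu / UUG Leu — synonymous.
Codon 7: AUC Ile / AUC Ile — identical.
Nonsynonymous differences: 3.

3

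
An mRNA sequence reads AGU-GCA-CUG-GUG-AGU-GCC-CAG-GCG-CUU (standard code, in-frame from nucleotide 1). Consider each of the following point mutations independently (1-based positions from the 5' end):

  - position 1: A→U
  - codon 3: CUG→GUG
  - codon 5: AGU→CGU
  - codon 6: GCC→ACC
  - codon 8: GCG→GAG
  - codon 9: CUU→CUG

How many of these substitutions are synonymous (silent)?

Codon 1: AGU (Ser) → UGU (Cys) — missense.
Codon 3: CUG (Leu) → GUG (Val) — missense.
Codon 5: AGU (Ser) → CGU (Arg) — missense.
Codon 6: GCC (Ala) → ACC (Thr) — missense.
Codon 8: GCG (Ala) → GAG (Glu) — missense.
Codon 9: CUU (Leu) → CUG (Leu) — synonymous.
Synonymous: 1 of 6.

1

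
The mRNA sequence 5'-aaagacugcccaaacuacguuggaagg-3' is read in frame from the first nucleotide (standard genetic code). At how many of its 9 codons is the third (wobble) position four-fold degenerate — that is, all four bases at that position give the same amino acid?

Codon 1 AAA (Lys): third position 2-fold.
Codon 2 GAC (Asp): third position 2-fold.
Codon 3 UGC (Cys): third position 2-fold.
Codon 4 CCA (Pro): third position 4-fold.
Codon 5 AAC (Asn): third position 2-fold.
Codon 6 UAC (Tyr): third position 2-fold.
Codon 7 GUU (Val): third position 4-fold.
Codon 8 GGA (Gly): third position 4-fold.
Codon 9 AGG (Arg): third position 2-fold.
Four-fold degenerate third positions: 3.

3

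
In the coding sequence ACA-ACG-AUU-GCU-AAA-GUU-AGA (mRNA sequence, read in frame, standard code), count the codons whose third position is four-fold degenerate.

Codon 1 ACA (Thr): third position 4-fold.
Codon 2 ACG (Thr): third position 4-fold.
Codon 3 AUU (Ile): third position 3-fold.
Codon 4 GCU (Ala): third position 4-fold.
Codon 5 AAA (Lys): third position 2-fold.
Codon 6 GUU (Val): third position 4-fold.
Codon 7 AGA (Arg): third position 2-fold.
Four-fold degenerate third positions: 4.

4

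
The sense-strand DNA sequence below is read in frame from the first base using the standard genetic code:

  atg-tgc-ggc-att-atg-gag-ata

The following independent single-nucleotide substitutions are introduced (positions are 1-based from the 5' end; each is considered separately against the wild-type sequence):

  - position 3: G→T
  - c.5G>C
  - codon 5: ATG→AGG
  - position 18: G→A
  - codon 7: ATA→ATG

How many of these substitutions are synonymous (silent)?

1

Codon 1: ATG (Met) → ATT (Ile) — missense.
Codon 2: TGC (Cys) → TCC (Ser) — missense.
Codon 5: ATG (Met) → AGG (Arg) — missense.
Codon 6: GAG (Glu) → GAA (Glu) — synonymous.
Codon 7: ATA (Ile) → ATG (Met) — missense.
Synonymous: 1 of 5.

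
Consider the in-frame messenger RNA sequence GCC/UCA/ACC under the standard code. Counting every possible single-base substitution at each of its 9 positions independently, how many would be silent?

9

Codon 1 (GCC, Ala): 3 synonymous substitutions.
Codon 2 (UCA, Ser): 3 synonymous substitutions.
Codon 3 (ACC, Thr): 3 synonymous substitutions.
Total: 3 + 3 + 3 = 9.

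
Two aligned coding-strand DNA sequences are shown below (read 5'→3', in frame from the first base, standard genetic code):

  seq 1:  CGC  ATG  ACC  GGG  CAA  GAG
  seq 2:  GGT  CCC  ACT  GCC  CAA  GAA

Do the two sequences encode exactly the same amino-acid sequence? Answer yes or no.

Codon 1: CGC Arg / GGT Gly — nonsynonymous.
Codon 2: ATG Met / CCC Pro — nonsynonymous.
Codon 3: ACC Thr / ACT Thr — synonymous.
Codon 4: GGG Gly / GCC Ala — nonsynonymous.
Codon 5: CAA Gln / CAA Gln — identical.
Codon 6: GAG Glu / GAA Glu — synonymous.
Nonsynonymous differences: 3 → different protein.

no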